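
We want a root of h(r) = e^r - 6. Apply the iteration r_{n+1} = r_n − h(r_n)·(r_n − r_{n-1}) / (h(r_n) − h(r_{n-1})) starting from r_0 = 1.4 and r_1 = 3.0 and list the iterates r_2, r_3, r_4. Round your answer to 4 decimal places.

1.5941, 1.6939, 1.8019

h(1.4) = -1.944800, h(3.0) = 14.085537
r_2 = 3.000000 − 14.085537·(3.000000 − 1.400000) / (14.085537 − (-1.944800)) = 3.000000 − (22.536859)/(16.030337) = 1.594112
h(1.594112) = -1.076046
r_3 = 1.594112 − (-1.076046)·(1.594112 − 3.000000) / (-1.076046 − 14.085537) = 1.594112 − (1.512800)/(-15.161582) = 1.693890
h(1.693890) = -0.559394
r_4 = 1.693890 − (-0.559394)·(1.693890 − 1.594112) / (-0.559394 − (-1.076046)) = 1.693890 − (-0.055815)/(0.516651) = 1.801924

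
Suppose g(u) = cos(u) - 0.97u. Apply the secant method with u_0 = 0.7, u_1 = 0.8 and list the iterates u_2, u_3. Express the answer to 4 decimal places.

0.7520, 0.7525

g(0.7) = 0.085842, g(0.8) = -0.079293
u_2 = 0.800000 − (-0.079293)·(0.800000 − 0.700000) / (-0.079293 − 0.085842) = 0.800000 − (-0.007929)/(-0.165135) = 0.751983
g(0.751983) = 0.000912
u_3 = 0.751983 − 0.000912·(0.751983 − 0.800000) / (0.000912 − (-0.079293)) = 0.751983 − (-0.000044)/(0.080206) = 0.752529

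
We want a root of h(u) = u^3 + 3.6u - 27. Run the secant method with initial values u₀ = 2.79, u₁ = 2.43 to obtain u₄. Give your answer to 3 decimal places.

h(2.79) = 4.76164, h(2.43) = -3.90309
u₂ = 2.43000 − (-3.90309)·(2.43000 − 2.79000) / (-3.90309 − 4.76164) = 2.43000 − (1.40511)/(-8.66473) = 2.59216
h(2.59216) = -0.25063
u₃ = 2.59216 − (-0.25063)·(2.59216 − 2.43000) / (-0.25063 − (-3.90309)) = 2.59216 − (-0.04064)/(3.65246) = 2.60329
h(2.60329) = 0.01470
u₄ = 2.60329 − 0.01470·(2.60329 − 2.59216) / (0.01470 − (-0.25063)) = 2.60329 − (0.00016)/(0.26533) = 2.60268

2.603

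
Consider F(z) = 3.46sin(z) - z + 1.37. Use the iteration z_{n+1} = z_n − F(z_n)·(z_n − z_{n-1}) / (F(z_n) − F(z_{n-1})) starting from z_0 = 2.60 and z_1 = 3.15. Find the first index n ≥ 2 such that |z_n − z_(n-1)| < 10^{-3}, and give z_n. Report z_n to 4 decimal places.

F(2.60) = 0.553635, F(3.15) = -1.809089
z_2 = 3.150000 − (-1.809089)·(0.550000)/(-2.362724) = 2.728876;  |Δ| = 0.421124
F(2.728876) = 0.028927
z_3 = 2.728876 − 0.028927·(-0.421124)/(1.838016) = 2.735504;  |Δ| = 0.006628
F(2.735504) = 0.001263
z_4 = 2.735504 − 0.001263·(0.006628)/(-0.027664) = 2.735806;  |Δ| = 0.000302
|z_4 − z_3| = 0.000302 < 10^{-3}

n = 4, z_n = 2.7358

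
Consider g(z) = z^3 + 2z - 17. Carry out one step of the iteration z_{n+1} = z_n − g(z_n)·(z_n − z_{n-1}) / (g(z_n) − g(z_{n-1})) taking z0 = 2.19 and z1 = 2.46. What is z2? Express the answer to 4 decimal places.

g(2.19) = -2.116541, g(2.46) = 2.806936
z2 = 2.460000 − 2.806936·(2.460000 − 2.190000) / (2.806936 − (-2.116541)) = 2.460000 − (0.757873)/(4.923477) = 2.306070

2.3061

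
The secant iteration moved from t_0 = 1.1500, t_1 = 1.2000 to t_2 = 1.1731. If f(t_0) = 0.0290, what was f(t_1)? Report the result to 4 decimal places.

-0.0338

The secant line through (1.1500, 0.0290) and (1.2000, f(t_1)) crosses zero at t_2 = 1.1731.
So (1.1500, 0.0290), (1.2000, f(t_1)), (1.1731, 0) are collinear:
f(t_1) = 0.0290 · (1.2000 − 1.1731) / (1.1500 − 1.1731) = 0.0290 · (0.026900)/(-0.023100) = -0.033771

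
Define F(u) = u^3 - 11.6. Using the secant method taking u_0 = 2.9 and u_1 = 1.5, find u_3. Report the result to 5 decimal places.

2.36432

F(2.9) = 12.7890000, F(1.5) = -8.2250000
u_2 = 1.5000000 − (-8.2250000)·(1.5000000 − 2.9000000) / (-8.2250000 − 12.7890000) = 1.5000000 − (11.5150000)/(-21.0140000) = 2.0479680
F(2.0479680) = -3.0104678
u_3 = 2.0479680 − (-3.0104678)·(2.0479680 − 1.5000000) / (-3.0104678 − (-8.2250000)) = 2.0479680 − (-1.6496401)/(5.2145322) = 2.3643224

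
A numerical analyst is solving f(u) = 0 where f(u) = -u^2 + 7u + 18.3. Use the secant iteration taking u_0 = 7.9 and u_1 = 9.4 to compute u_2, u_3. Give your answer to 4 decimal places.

8.9864, 9.0259

f(7.9) = 11.190000, f(9.4) = -4.260000
u_2 = 9.400000 − (-4.260000)·(9.400000 − 7.900000) / (-4.260000 − 11.190000) = 9.400000 − (-6.390000)/(-15.450000) = 8.986408
f(8.986408) = 0.449330
u_3 = 8.986408 − 0.449330·(8.986408 − 9.400000) / (0.449330 − (-4.260000)) = 8.986408 − (-0.185839)/(4.709330) = 9.025870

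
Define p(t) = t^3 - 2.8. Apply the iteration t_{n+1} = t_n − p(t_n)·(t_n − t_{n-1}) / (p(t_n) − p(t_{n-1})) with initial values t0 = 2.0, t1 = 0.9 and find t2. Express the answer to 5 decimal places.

1.21331

p(2.0) = 5.2000000, p(0.9) = -2.0710000
t2 = 0.9000000 − (-2.0710000)·(0.9000000 − 2.0000000) / (-2.0710000 − 5.2000000) = 0.9000000 − (2.2781000)/(-7.2710000) = 1.2133132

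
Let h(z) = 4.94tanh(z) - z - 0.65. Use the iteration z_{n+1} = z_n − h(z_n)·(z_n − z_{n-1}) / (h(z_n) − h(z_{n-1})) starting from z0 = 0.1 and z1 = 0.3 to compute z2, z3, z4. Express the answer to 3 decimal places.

h(0.1) = -0.25764, h(0.3) = 0.48908
z2 = 0.30000 − 0.48908·(0.30000 − 0.10000) / (0.48908 − (-0.25764)) = 0.30000 − (0.09782)/(0.74672) = 0.16901
h(0.16901) = 0.00802
z3 = 0.16901 − 0.00802·(0.16901 − 0.30000) / (0.00802 − 0.48908) = 0.16901 − (-0.00105)/(-0.48106) = 0.16682
h(0.16682) = -0.00029
z4 = 0.16682 − (-0.00029)·(0.16682 − 0.16901) / (-0.00029 − 0.00802) = 0.16682 − (0.00000)/(-0.00831) = 0.16690

0.169, 0.167, 0.167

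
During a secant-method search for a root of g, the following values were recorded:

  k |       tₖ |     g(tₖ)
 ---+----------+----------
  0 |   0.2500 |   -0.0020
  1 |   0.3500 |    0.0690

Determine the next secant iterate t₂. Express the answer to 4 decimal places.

0.2528

t₂ = 0.3500 − 0.0690·(0.3500 − 0.2500) / (0.0690 − (-0.0020))
   = 0.3500 − (0.006900)/(0.071000) = 0.252817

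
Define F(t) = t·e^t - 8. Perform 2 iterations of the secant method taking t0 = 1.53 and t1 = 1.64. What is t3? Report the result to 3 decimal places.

1.606

F(1.53) = -0.93419, F(1.64) = 0.45448
t2 = 1.64000 − 0.45448·(1.64000 − 1.53000) / (0.45448 − (-0.93419)) = 1.64000 − (0.04999)/(1.38867) = 1.60400
F(1.60400) = -0.02350
t3 = 1.60400 − (-0.02350)·(1.60400 − 1.64000) / (-0.02350 − 0.45448) = 1.60400 − (0.00085)/(-0.47798) = 1.60577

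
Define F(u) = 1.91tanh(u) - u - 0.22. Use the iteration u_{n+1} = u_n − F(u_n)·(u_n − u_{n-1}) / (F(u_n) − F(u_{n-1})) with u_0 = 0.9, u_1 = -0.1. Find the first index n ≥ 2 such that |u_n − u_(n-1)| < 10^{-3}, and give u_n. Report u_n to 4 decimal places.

F(0.9) = 0.248129, F(-0.1) = -0.310366
u_2 = -0.100000 − (-0.310366)·(-1.000000)/(-0.558495) = 0.455718;  |Δ| = 0.555718
F(0.455718) = 0.139065
u_3 = 0.455718 − 0.139065·(0.555718)/(0.449431) = 0.283765;  |Δ| = 0.171953
F(0.283765) = 0.024133
u_4 = 0.283765 − 0.024133·(-0.171953)/(-0.114932) = 0.247660;  |Δ| = 0.036106
F(0.247660) = -0.004069
u_5 = 0.247660 − (-0.004069)·(-0.036106)/(-0.028202) = 0.252869;  |Δ| = 0.005210
F(0.252869) = 0.000073
u_6 = 0.252869 − 0.000073·(0.005210)/(0.004143) = 0.252777;  |Δ| = 0.000092
|u_6 − u_5| = 0.000092 < 10^{-3}

n = 6, u_n = 0.2528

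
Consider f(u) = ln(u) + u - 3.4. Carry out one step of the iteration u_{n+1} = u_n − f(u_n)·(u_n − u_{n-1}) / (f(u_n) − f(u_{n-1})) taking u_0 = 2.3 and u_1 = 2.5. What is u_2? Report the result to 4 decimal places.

f(2.3) = -0.267091, f(2.5) = 0.016291
u_2 = 2.500000 − 0.016291·(2.500000 − 2.300000) / (0.016291 − (-0.267091)) = 2.500000 − (0.003258)/(0.283382) = 2.488503

2.4885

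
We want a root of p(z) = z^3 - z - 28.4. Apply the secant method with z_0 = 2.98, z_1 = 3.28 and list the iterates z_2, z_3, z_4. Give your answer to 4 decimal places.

p(2.98) = -4.916408, p(3.28) = 3.607552
z_2 = 3.280000 − 3.607552·(3.280000 − 2.980000) / (3.607552 − (-4.916408)) = 3.280000 − (1.082266)/(8.523960) = 3.153033
p(3.153033) = -0.206800
z_3 = 3.153033 − (-0.206800)·(3.153033 − 3.280000) / (-0.206800 − 3.607552) = 3.153033 − (0.026257)/(-3.814352) = 3.159916
p(3.159916) = -0.007930
z_4 = 3.159916 − (-0.007930)·(3.159916 − 3.153033) / (-0.007930 − (-0.206800)) = 3.159916 − (-0.000055)/(0.198870) = 3.160191

3.1530, 3.1599, 3.1602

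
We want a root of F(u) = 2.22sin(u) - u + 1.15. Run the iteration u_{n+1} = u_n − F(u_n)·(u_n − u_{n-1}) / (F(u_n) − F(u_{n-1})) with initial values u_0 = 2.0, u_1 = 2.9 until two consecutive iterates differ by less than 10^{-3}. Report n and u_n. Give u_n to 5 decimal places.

F(2.0) = 1.1686403, F(2.9) = -1.2188665
u_2 = 2.9000000 − (-1.2188665)·(0.9000000)/(-2.3875068) = 2.4405333;  |Δ| = 0.4594667
F(2.4405333) = 0.1414279
u_3 = 2.4405333 − 0.1414279·(-0.4594667)/(1.3602944) = 2.4883034;  |Δ| = 0.0477701
F(2.4883034) = 0.0110162
u_4 = 2.4883034 − 0.0110162·(0.0477701)/(-0.1304116) = 2.4923387;  |Δ| = 0.0040353
F(2.4923387) = -0.0001437
u_5 = 2.4923387 − (-0.0001437)·(0.0040353)/(-0.0111599) = 2.4922867;  |Δ| = 0.0000520
|u_5 − u_4| = 0.0000520 < 10^{-3}

n = 5, u_n = 2.49229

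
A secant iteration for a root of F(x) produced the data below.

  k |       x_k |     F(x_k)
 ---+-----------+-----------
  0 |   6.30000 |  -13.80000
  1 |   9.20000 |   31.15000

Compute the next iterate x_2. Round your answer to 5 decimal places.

x_2 = 9.20000 − 31.15000·(9.20000 − 6.30000) / (31.15000 − (-13.80000))
   = 9.20000 − (90.3350000)/(44.9500000) = 7.1903226

7.19032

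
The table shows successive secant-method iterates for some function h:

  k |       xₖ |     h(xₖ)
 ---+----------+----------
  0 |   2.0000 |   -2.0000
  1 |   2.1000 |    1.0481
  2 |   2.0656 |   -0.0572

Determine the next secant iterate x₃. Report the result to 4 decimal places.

x₃ = 2.0656 − (-0.0572)·(2.0656 − 2.1000) / (-0.0572 − 1.0481)
   = 2.0656 − (0.001968)/(-1.105300) = 2.067380

2.0674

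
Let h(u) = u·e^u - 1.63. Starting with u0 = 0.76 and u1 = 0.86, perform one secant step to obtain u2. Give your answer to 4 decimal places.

h(0.76) = -0.004910, h(0.86) = 0.402318
u2 = 0.860000 − 0.402318·(0.860000 − 0.760000) / (0.402318 − (-0.004910)) = 0.860000 − (0.040232)/(0.407228) = 0.761206

0.7612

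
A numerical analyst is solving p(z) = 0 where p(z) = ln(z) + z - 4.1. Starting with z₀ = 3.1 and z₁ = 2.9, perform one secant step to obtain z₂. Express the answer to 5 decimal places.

3.00146

p(3.1) = 0.1314021, p(2.9) = -0.1352893
z₂ = 2.9000000 − (-0.1352893)·(2.9000000 − 3.1000000) / (-0.1352893 − 0.1314021) = 2.9000000 − (0.0270579)/(-0.2666914) = 3.0014575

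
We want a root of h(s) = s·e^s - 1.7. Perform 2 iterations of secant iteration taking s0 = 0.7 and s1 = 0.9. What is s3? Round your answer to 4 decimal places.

h(0.7) = -0.290373, h(0.9) = 0.513643
s2 = 0.900000 − 0.513643·(0.900000 − 0.700000) / (0.513643 − (-0.290373)) = 0.900000 − (0.102729)/(0.804016) = 0.772231
h(0.772231) = -0.028438
s3 = 0.772231 − (-0.028438)·(0.772231 − 0.900000) / (-0.028438 − 0.513643) = 0.772231 − (0.003633)/(-0.542080) = 0.778933

0.7789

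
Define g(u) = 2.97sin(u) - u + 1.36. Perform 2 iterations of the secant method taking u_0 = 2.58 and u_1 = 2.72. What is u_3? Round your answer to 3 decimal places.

g(2.58) = 0.36163, g(2.72) = -0.14463
u_2 = 2.72000 − (-0.14463)·(2.72000 − 2.58000) / (-0.14463 − 0.36163) = 2.72000 − (-0.02025)/(-0.50626) = 2.68000
g(2.68000) = 0.00275
u_3 = 2.68000 − 0.00275·(2.68000 − 2.72000) / (0.00275 − (-0.14463)) = 2.68000 − (-0.00011)/(0.14738) = 2.68075

2.681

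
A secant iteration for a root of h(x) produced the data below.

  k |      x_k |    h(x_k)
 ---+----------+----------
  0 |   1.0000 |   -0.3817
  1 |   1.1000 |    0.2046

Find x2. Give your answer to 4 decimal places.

x2 = 1.1000 − 0.2046·(1.1000 − 1.0000) / (0.2046 − (-0.3817))
   = 1.1000 − (0.020460)/(0.586300) = 1.065103

1.0651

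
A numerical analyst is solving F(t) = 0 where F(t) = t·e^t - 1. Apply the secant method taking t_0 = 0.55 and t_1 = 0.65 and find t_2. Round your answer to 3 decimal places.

F(0.55) = -0.04671, F(0.65) = 0.24510
t_2 = 0.65000 − 0.24510·(0.65000 − 0.55000) / (0.24510 − (-0.04671)) = 0.65000 − (0.02451)/(0.29181) = 0.56601

0.566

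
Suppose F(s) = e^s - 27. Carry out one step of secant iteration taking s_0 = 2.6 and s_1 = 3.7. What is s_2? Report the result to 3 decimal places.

3.152

F(2.6) = -13.53626, F(3.7) = 13.44730
s_2 = 3.70000 − 13.44730·(3.70000 − 2.60000) / (13.44730 − (-13.53626)) = 3.70000 − (14.79203)/(26.98357) = 3.15181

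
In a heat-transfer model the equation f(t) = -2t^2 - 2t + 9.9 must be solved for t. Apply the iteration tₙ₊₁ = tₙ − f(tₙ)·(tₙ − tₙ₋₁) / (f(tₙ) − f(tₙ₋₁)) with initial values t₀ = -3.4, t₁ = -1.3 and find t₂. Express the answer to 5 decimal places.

-2.53243

f(-3.4) = -6.4200000, f(-1.3) = 9.1200000
t₂ = -1.3000000 − 9.1200000·(-1.3000000 − (-3.4000000)) / (9.1200000 − (-6.4200000)) = -1.3000000 − (19.1520000)/(15.5400000) = -2.5324324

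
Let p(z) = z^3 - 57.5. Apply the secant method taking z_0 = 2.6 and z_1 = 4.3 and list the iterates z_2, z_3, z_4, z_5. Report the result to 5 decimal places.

3.69591, 3.84192, 3.86050, 3.85972

p(2.6) = -39.9240000, p(4.3) = 22.0070000
z_2 = 4.3000000 − 22.0070000·(4.3000000 − 2.6000000) / (22.0070000 − (-39.9240000)) = 4.3000000 − (37.4119000)/(61.9310000) = 3.6959100
p(3.6959100) = -7.0147921
z_3 = 3.6959100 − (-7.0147921)·(3.6959100 − 4.3000000) / (-7.0147921 − 22.0070000) = 3.6959100 − (4.2375660)/(-29.0217921) = 3.8419232
p(3.8419232) = -0.7917768
z_4 = 3.8419232 − (-0.7917768)·(3.8419232 − 3.6959100) / (-0.7917768 − (-7.0147921)) = 3.8419232 − (-0.1156099)/(6.2230154) = 3.8605010
p(3.8605010) = 0.0348531
z_5 = 3.8605010 − 0.0348531·(3.8605010 − 3.8419232) / (0.0348531 − (-0.7917768)) = 3.8605010 − (0.0006475)/(0.8266299) = 3.8597177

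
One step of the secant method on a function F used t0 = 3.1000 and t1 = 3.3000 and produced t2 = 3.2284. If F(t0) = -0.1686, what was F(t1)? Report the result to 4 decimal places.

0.0940

The secant line through (3.1000, -0.1686) and (3.3000, F(t1)) crosses zero at t2 = 3.2284.
So (3.1000, -0.1686), (3.3000, F(t1)), (3.2284, 0) are collinear:
F(t1) = -0.1686 · (3.3000 − 3.2284) / (3.1000 − 3.2284) = -0.1686 · (0.071600)/(-0.128400) = 0.094017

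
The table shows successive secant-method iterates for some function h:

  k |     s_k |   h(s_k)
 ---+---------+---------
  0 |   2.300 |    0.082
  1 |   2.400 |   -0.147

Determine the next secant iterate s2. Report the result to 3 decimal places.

2.336

s2 = 2.400 − (-0.147)·(2.400 − 2.300) / (-0.147 − 0.082)
   = 2.400 − (-0.01470)/(-0.22900) = 2.33581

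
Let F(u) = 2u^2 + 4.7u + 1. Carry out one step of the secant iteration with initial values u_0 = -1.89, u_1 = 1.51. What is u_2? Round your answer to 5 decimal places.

F(-1.89) = -0.7388000, F(1.51) = 12.6572000
u_2 = 1.5100000 − 12.6572000·(1.5100000 − (-1.8900000)) / (12.6572000 − (-0.7388000)) = 1.5100000 − (43.0344800)/(13.3960000) = -1.7024873

-1.70249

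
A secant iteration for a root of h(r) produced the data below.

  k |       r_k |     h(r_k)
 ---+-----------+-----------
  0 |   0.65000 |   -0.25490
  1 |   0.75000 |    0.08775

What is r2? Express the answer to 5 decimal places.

r2 = 0.75000 − 0.08775·(0.75000 − 0.65000) / (0.08775 − (-0.25490))
   = 0.75000 − (0.0087750)/(0.3426500) = 0.7243908

0.72439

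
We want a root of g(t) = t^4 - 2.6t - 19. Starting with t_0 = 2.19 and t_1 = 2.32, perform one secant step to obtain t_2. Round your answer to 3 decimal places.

2.229

g(2.19) = -1.69142, g(2.32) = 3.93823
t_2 = 2.32000 − 3.93823·(2.32000 − 2.19000) / (3.93823 − (-1.69142)) = 2.32000 − (0.51197)/(5.62965) = 2.22906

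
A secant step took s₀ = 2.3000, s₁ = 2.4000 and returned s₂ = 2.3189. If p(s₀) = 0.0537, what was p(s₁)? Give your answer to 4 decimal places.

-0.2304

The secant line through (2.3000, 0.0537) and (2.4000, p(s₁)) crosses zero at s₂ = 2.3189.
So (2.3000, 0.0537), (2.4000, p(s₁)), (2.3189, 0) are collinear:
p(s₁) = 0.0537 · (2.4000 − 2.3189) / (2.3000 − 2.3189) = 0.0537 · (0.081100)/(-0.018900) = -0.230427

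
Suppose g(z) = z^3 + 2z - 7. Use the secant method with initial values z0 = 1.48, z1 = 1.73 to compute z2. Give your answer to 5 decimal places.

g(1.48) = -0.7982080, g(1.73) = 1.6377170
z2 = 1.7300000 − 1.6377170·(1.7300000 − 1.4800000) / (1.6377170 − (-0.7982080)) = 1.7300000 − (0.4094292)/(2.4359250) = 1.5619204

1.56192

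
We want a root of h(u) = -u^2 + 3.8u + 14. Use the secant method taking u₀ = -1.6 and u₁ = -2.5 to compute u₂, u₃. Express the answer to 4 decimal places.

-2.2785, -2.2960

h(-1.6) = 5.360000, h(-2.5) = -1.750000
u₂ = -2.500000 − (-1.750000)·(-2.500000 − (-1.600000)) / (-1.750000 − 5.360000) = -2.500000 − (1.575000)/(-7.110000) = -2.278481
h(-2.278481) = 0.150296
u₃ = -2.278481 − 0.150296·(-2.278481 − (-2.500000)) / (0.150296 − (-1.750000)) = -2.278481 − (0.033294)/(1.900296) = -2.296001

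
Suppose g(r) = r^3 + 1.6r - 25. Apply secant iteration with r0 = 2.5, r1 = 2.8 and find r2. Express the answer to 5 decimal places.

2.73689

g(2.5) = -5.3750000, g(2.8) = 1.4320000
r2 = 2.8000000 − 1.4320000·(2.8000000 − 2.5000000) / (1.4320000 − (-5.3750000)) = 2.8000000 − (0.4296000)/(6.8070000) = 2.7368885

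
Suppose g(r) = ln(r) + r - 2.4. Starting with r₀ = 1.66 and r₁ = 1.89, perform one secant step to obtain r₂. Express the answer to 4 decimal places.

1.8091

g(1.66) = -0.233182, g(1.89) = 0.126577
r₂ = 1.890000 − 0.126577·(1.890000 − 1.660000) / (0.126577 − (-0.233182)) = 1.890000 − (0.029113)/(0.359759) = 1.809077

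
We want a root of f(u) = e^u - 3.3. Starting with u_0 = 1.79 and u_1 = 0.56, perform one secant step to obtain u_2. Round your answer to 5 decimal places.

f(1.79) = 2.6894525, f(0.56) = -1.5493275
u_2 = 0.5600000 − (-1.5493275)·(0.5600000 − 1.7900000) / (-1.5493275 − 2.6894525) = 0.5600000 − (1.9056728)/(-4.2387800) = 1.0095805

1.00958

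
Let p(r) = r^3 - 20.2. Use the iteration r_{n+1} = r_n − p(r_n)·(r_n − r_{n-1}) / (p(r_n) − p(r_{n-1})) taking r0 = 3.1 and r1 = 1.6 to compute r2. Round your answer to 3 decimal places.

p(3.1) = 9.59100, p(1.6) = -16.10400
r2 = 1.60000 − (-16.10400)·(1.60000 − 3.10000) / (-16.10400 − 9.59100) = 1.60000 − (24.15600)/(-25.69500) = 2.54011

2.540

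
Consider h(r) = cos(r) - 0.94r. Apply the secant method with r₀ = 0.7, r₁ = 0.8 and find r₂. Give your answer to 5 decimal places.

0.76590

h(0.7) = 0.1068422, h(0.8) = -0.0552933
r₂ = 0.8000000 − (-0.0552933)·(0.8000000 − 0.7000000) / (-0.0552933 − 0.1068422) = 0.8000000 − (-0.0055293)/(-0.1621355) = 0.7658969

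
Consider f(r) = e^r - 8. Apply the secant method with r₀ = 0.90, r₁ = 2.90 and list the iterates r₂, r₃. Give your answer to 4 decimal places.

1.6051, 1.9016

f(0.90) = -5.540397, f(2.90) = 10.174145
r₂ = 2.900000 − 10.174145·(2.900000 − 0.900000) / (10.174145 − (-5.540397)) = 2.900000 − (20.348291)/(15.714542) = 1.605130
f(1.605130) = -3.021494
r₃ = 1.605130 − (-3.021494)·(1.605130 − 2.900000) / (-3.021494 − 10.174145) = 1.605130 − (3.912442)/(-13.195639) = 1.901625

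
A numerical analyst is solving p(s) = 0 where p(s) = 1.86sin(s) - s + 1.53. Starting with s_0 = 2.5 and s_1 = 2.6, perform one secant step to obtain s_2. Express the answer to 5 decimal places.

2.55629

p(2.5) = 0.1431582, p(2.6) = -0.1111674
s_2 = 2.6000000 − (-0.1111674)·(2.6000000 − 2.5000000) / (-0.1111674 − 0.1431582) = 2.6000000 − (-0.0111167)/(-0.2543256) = 2.5562893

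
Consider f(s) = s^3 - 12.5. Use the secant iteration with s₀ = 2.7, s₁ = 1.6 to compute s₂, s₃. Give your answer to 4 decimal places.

f(2.7) = 7.183000, f(1.6) = -8.404000
s₂ = 1.600000 − (-8.404000)·(1.600000 − 2.700000) / (-8.404000 − 7.183000) = 1.600000 − (9.244400)/(-15.587000) = 2.193084
f(2.193084) = -1.952105
s₃ = 2.193084 − (-1.952105)·(2.193084 − 1.600000) / (-1.952105 − (-8.404000)) = 2.193084 − (-1.157762)/(6.451895) = 2.372529

2.1931, 2.3725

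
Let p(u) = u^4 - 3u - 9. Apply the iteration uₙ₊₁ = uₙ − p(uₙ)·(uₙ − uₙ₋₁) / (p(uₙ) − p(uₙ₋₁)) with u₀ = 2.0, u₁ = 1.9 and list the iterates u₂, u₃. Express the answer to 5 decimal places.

p(2.0) = 1.0000000, p(1.9) = -1.6679000
u₂ = 1.9000000 − (-1.6679000)·(1.9000000 − 2.0000000) / (-1.6679000 − 1.0000000) = 1.9000000 − (0.1667900)/(-2.6679000) = 1.9625173
p(1.9625173) = -0.0536978
u₃ = 1.9625173 − (-0.0536978)·(1.9625173 − 1.9000000) / (-0.0536978 − (-1.6679000)) = 1.9625173 − (-0.0033570)/(1.6142022) = 1.9645970

1.96252, 1.96460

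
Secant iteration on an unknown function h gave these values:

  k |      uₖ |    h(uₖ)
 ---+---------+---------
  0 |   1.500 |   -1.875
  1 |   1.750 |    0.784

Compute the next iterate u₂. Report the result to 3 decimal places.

1.676

u₂ = 1.750 − 0.784·(1.750 − 1.500) / (0.784 − (-1.875))
   = 1.750 − (0.19600)/(2.65900) = 1.67629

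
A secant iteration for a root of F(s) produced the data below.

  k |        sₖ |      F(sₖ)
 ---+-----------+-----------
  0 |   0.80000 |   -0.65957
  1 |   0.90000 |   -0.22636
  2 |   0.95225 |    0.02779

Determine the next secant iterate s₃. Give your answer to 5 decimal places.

0.94654

s₃ = 0.95225 − 0.02779·(0.95225 − 0.90000) / (0.02779 − (-0.22636))
   = 0.95225 − (0.0014520)/(0.2541500) = 0.9465367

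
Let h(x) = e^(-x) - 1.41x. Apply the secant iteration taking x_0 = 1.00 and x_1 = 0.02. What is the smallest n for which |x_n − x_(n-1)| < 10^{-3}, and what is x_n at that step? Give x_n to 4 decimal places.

n = 5, x_n = 0.4515

h(1.00) = -1.042121, h(0.02) = 0.951999
x_2 = 0.020000 − 0.951999·(-0.980000)/(1.994119) = 0.487855;  |Δ| = 0.467855
h(0.487855) = -0.073934
x_3 = 0.487855 − (-0.073934)·(0.467855)/(-1.025932) = 0.454139;  |Δ| = 0.033716
h(0.454139) = -0.005342
x_4 = 0.454139 − (-0.005342)·(-0.033716)/(0.068592) = 0.451513;  |Δ| = 0.002626
h(0.451513) = 0.000030
x_5 = 0.451513 − 0.000030·(-0.002626)/(0.005372) = 0.451528;  |Δ| = 0.000015
|x_5 − x_4| = 0.000015 < 10^{-3}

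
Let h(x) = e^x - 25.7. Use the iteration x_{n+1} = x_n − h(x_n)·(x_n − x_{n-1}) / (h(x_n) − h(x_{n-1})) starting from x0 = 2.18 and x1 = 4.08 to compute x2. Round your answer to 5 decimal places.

2.81663

h(2.18) = -16.8536937, h(4.08) = 33.4454698
x2 = 4.0800000 − 33.4454698·(4.0800000 − 2.1800000) / (33.4454698 − (-16.8536937)) = 4.0800000 − (63.5463927)/(50.2991636) = 2.8166312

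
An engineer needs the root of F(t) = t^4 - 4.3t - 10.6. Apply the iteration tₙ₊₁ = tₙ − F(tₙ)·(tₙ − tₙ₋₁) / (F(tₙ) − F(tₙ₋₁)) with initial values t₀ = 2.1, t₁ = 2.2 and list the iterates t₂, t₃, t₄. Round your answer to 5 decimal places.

2.10513, 2.10550, 2.10553

F(2.1) = -0.1819000, F(2.2) = 3.3656000
t₂ = 2.2000000 − 3.3656000·(2.2000000 − 2.1000000) / (3.3656000 − (-0.1819000)) = 2.2000000 − (0.3365600)/(3.5475000) = 2.1051276
F(2.1051276) = -0.0133065
t₃ = 2.1051276 − (-0.0133065)·(2.1051276 − 2.2000000) / (-0.0133065 − 3.3656000) = 2.1051276 − (0.0012624)/(-3.3789065) = 2.1055012
F(2.1055012) = -0.0009674
t₄ = 2.1055012 − (-0.0009674)·(2.1055012 − 2.1051276) / (-0.0009674 − (-0.0133065)) = 2.1055012 − (-0.0000004)/(0.0123391) = 2.1055305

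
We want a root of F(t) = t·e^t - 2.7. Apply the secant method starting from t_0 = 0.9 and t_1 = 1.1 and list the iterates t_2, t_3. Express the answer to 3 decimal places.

0.989, 0.996

F(0.9) = -0.48636, F(1.1) = 0.60458
t_2 = 1.10000 − 0.60458·(1.10000 − 0.90000) / (0.60458 − (-0.48636)) = 1.10000 − (0.12092)/(1.09094) = 0.98916
F(0.98916) = -0.04016
t_3 = 0.98916 − (-0.04016)·(0.98916 − 1.10000) / (-0.04016 − 0.60458) = 0.98916 − (0.00445)/(-0.64474) = 0.99607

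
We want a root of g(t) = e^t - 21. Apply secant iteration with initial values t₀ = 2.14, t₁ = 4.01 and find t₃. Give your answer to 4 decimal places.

2.8732

g(2.14) = -12.500562, g(4.01) = 34.146871
t₂ = 4.010000 − 34.146871·(4.010000 − 2.140000) / (34.146871 − (-12.500562)) = 4.010000 − (63.854648)/(46.647433) = 2.641122
g(2.641122) = -6.971066
t₃ = 2.641122 − (-6.971066)·(2.641122 − 4.010000) / (-6.971066 − 34.146871) = 2.641122 − (9.542539)/(-41.117936) = 2.873199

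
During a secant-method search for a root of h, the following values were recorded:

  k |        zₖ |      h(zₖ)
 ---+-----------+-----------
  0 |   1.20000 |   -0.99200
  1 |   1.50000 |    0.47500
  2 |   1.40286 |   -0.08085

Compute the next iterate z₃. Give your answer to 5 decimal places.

1.41699

z₃ = 1.40286 − (-0.08085)·(1.40286 − 1.50000) / (-0.08085 − 0.47500)
   = 1.40286 − (0.0078538)/(-0.5558500) = 1.4169893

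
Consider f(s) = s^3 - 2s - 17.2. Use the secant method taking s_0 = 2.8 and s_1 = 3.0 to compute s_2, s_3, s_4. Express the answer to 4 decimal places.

f(2.8) = -0.848000, f(3.0) = 3.800000
s_2 = 3.000000 − 3.800000·(3.000000 − 2.800000) / (3.800000 − (-0.848000)) = 3.000000 − (0.760000)/(4.648000) = 2.836489
f(2.836489) = -0.051528
s_3 = 2.836489 − (-0.051528)·(2.836489 − 3.000000) / (-0.051528 − 3.800000) = 2.836489 − (0.008425)/(-3.851528) = 2.838676
f(2.838676) = -0.003062
s_4 = 2.838676 − (-0.003062)·(2.838676 − 2.836489) / (-0.003062 − (-0.051528)) = 2.838676 − (-0.000007)/(0.048467) = 2.838815

2.8365, 2.8387, 2.8388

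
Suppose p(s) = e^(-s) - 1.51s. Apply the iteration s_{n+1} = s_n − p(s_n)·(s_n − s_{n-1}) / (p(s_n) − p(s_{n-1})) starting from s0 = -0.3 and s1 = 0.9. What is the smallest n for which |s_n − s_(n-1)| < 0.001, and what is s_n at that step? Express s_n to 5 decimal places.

n = 5, s_n = 0.43056

p(-0.3) = 1.8028588, p(0.9) = -0.9524303
s2 = 0.9000000 − (-0.9524303)·(1.2000000)/(-2.7552891) = 0.4851918;  |Δ| = 0.4148082
p(0.4851918) = -0.1170606
s3 = 0.4851918 − (-0.1170606)·(-0.4148082)/(0.8353697) = 0.4270647;  |Δ| = 0.0581272
p(0.4270647) = 0.0075537
s4 = 0.4270647 − 0.0075537·(-0.0581272)/(0.1246143) = 0.4305881;  |Δ| = 0.0035235
p(0.4305881) = -0.0000615
s5 = 0.4305881 − (-0.0000615)·(0.0035235)/(-0.0076152) = 0.4305597;  |Δ| = 0.0000285
|s5 − s4| = 0.0000285 < 0.001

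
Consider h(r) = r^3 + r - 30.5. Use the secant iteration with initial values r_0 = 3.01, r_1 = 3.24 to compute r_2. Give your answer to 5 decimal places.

h(3.01) = -0.2190990, h(3.24) = 6.7522240
r_2 = 3.2400000 − 6.7522240·(3.2400000 − 3.0100000) / (6.7522240 − (-0.2190990)) = 3.2400000 − (1.5530115)/(6.9713230) = 3.0172286

3.01723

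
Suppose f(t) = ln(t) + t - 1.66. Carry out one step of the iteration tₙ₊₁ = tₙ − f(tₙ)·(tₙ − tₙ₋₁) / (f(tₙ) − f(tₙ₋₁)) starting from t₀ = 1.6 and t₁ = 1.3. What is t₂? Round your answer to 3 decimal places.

1.358

f(1.6) = 0.41000, f(1.3) = -0.09764
t₂ = 1.30000 − (-0.09764)·(1.30000 − 1.60000) / (-0.09764 − 0.41000) = 1.30000 − (0.02929)/(-0.50764) = 1.35770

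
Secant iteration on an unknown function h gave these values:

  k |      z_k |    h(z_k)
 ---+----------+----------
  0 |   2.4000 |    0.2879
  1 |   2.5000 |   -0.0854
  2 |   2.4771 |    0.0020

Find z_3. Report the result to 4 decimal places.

2.4776

z_3 = 2.4771 − 0.0020·(2.4771 − 2.5000) / (0.0020 − (-0.0854))
   = 2.4771 − (-0.000046)/(0.087400) = 2.477624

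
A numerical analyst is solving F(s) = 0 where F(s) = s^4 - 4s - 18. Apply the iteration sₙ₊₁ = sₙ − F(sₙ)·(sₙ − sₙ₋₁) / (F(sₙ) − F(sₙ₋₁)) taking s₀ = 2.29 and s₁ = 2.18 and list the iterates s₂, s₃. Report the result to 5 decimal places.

2.28163, 2.28227

F(2.29) = 0.3405848, F(2.18) = -4.1346942
s₂ = 2.1800000 − (-4.1346942)·(2.1800000 − 2.2900000) / (-4.1346942 − 0.3405848) = 2.1800000 − (0.4548164)/(-4.4752790) = 2.2816286
F(2.2816286) = -0.0258579
s₃ = 2.2816286 − (-0.0258579)·(2.2816286 − 2.1800000) / (-0.0258579 − (-4.1346942)) = 2.2816286 − (-0.0026279)/(4.1088363) = 2.2822682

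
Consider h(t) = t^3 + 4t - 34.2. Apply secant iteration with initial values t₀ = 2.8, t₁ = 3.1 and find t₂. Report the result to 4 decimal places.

2.8348

h(2.8) = -1.048000, h(3.1) = 7.991000
t₂ = 3.100000 − 7.991000·(3.100000 − 2.800000) / (7.991000 − (-1.048000)) = 3.100000 − (2.397300)/(9.039000) = 2.834783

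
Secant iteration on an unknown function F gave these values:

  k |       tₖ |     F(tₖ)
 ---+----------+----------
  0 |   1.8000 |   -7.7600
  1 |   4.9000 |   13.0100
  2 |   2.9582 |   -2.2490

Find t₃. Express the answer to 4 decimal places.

t₃ = 2.9582 − (-2.2490)·(2.9582 − 4.9000) / (-2.2490 − 13.0100)
   = 2.9582 − (4.367108)/(-15.259000) = 3.244399

3.2444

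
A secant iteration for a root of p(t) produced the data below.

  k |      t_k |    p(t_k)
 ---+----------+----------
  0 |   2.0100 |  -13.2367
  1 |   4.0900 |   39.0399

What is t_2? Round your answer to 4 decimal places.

t_2 = 4.0900 − 39.0399·(4.0900 − 2.0100) / (39.0399 − (-13.2367))
   = 4.0900 − (81.202992)/(52.276600) = 2.536667

2.5367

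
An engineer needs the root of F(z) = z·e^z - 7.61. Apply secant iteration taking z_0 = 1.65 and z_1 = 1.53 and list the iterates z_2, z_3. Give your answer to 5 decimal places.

1.57280, 1.57520

F(1.65) = 0.9815167, F(1.53) = -0.5441895
z_2 = 1.5300000 − (-0.5441895)·(1.5300000 − 1.6500000) / (-0.5441895 − 0.9815167) = 1.5300000 − (0.0653027)/(-1.5257062) = 1.5728016
F(1.5728016) = -0.0288859
z_3 = 1.5728016 − (-0.0288859)·(1.5728016 − 1.5300000) / (-0.0288859 − (-0.5441895)) = 1.5728016 − (-0.0012364)/(0.5153035) = 1.5752009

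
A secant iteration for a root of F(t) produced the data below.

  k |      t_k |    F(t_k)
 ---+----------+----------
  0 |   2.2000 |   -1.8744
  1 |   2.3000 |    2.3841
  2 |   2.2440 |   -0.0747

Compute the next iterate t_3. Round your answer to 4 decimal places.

2.2457

t_3 = 2.2440 − (-0.0747)·(2.2440 − 2.3000) / (-0.0747 − 2.3841)
   = 2.2440 − (0.004183)/(-2.458800) = 2.245701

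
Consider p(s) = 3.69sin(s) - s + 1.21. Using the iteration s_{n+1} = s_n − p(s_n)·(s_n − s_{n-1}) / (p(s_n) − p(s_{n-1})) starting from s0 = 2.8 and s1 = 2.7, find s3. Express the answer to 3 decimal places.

p(2.8) = -0.35389, p(2.7) = 0.08703
s2 = 2.70000 − 0.08703·(2.70000 − 2.80000) / (0.08703 − (-0.35389)) = 2.70000 − (-0.00870)/(0.44093) = 2.71974
p(2.71974) = 0.00114
s3 = 2.71974 − 0.00114·(2.71974 − 2.70000) / (0.00114 − 0.08703) = 2.71974 − (0.00002)/(-0.08589) = 2.72000

2.720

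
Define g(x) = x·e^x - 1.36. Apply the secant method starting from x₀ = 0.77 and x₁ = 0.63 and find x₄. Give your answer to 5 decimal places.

0.68533

g(0.77) = 0.3030200, g(0.63) = -0.1771053
x₂ = 0.6300000 − (-0.1771053)·(0.6300000 − 0.7700000) / (-0.1771053 − 0.3030200) = 0.6300000 − (0.0247947)/(-0.4801254) = 0.6816422
g(0.6816422) = -0.0123102
x₃ = 0.6816422 − (-0.0123102)·(0.6816422 − 0.6300000) / (-0.0123102 − (-0.1771053)) = 0.6816422 − (-0.0006357)/(0.1647952) = 0.6854999
g(0.6854999) = 0.0005554
x₄ = 0.6854999 − 0.0005554·(0.6854999 − 0.6816422) / (0.0005554 − (-0.0123102)) = 0.6854999 − (0.0000021)/(0.0128655) = 0.6853334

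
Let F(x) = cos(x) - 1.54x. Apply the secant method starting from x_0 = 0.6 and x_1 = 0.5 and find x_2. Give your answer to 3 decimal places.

F(0.6) = -0.09866, F(0.5) = 0.10758
x_2 = 0.50000 − 0.10758·(0.50000 − 0.60000) / (0.10758 − (-0.09866)) = 0.50000 − (-0.01076)/(0.20625) = 0.55216

0.552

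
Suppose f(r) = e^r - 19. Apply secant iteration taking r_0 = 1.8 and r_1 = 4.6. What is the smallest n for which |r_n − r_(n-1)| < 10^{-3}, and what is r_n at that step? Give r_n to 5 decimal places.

f(1.8) = -12.9503525, f(4.6) = 80.4843156
r_2 = 4.6000000 − 80.4843156·(2.8000000)/(93.4346682) = 2.1880892;  |Δ| = 2.4119108
f(2.1880892) = -10.0818438
r_3 = 2.1880892 − (-10.0818438)·(-2.4119108)/(-90.5661595) = 2.4565836;  |Δ| = 0.2684944
f(2.4565836) = -7.3351082
r_4 = 2.4565836 − (-7.3351082)·(0.2684944)/(2.7467356) = 3.1735931;  |Δ| = 0.7170095
f(3.1735931) = 4.8931818
r_5 = 3.1735931 − 4.8931818·(0.7170095)/(12.2282900) = 2.8866799;  |Δ| = 0.2869132
f(2.8866799) = -1.0663303
r_6 = 2.8866799 − (-1.0663303)·(-0.2869132)/(-5.9595122) = 2.9380171;  |Δ| = 0.0513371
f(2.9380171) = -0.1216254
r_7 = 2.9380171 − (-0.1216254)·(0.0513371)/(0.9447049) = 2.9446264;  |Δ| = 0.0066094
f(2.9446264) = 0.0035619
r_8 = 2.9446264 − 0.0035619·(0.0066094)/(0.1251874) = 2.9444384;  |Δ| = 0.0001881
|r_8 − r_7| = 0.0001881 < 10^{-3}

n = 8, r_n = 2.94444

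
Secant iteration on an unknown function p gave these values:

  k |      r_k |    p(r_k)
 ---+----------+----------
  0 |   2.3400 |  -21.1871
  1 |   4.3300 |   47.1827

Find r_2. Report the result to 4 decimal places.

2.9567

r_2 = 4.3300 − 47.1827·(4.3300 − 2.3400) / (47.1827 − (-21.1871))
   = 4.3300 − (93.893573)/(68.369800) = 2.956681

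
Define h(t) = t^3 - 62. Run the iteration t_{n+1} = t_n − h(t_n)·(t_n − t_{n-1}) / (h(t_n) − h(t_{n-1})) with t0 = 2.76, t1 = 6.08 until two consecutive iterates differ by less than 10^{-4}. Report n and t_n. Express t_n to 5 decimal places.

h(2.76) = -40.9754240, h(6.08) = 162.7557120
t2 = 6.0800000 − 162.7557120·(3.3200000)/(203.7311360) = 3.4277350;  |Δ| = 2.6522650
h(3.4277350) = -21.7262831
t3 = 3.4277350 − (-21.7262831)·(-2.6522650)/(-184.4819951) = 3.7400899;  |Δ| = 0.3123549
h(3.7400899) = -9.6826027
t4 = 3.7400899 − (-9.6826027)·(0.3123549)/(12.0436804) = 3.9912099;  |Δ| = 0.2511200
h(3.9912099) = 1.5790012
t5 = 3.9912099 − 1.5790012·(0.2511200)/(11.2616039) = 3.9560001;  |Δ| = 0.0352098
h(3.9560001) = -0.0888486
t6 = 3.9560001 − (-0.0888486)·(-0.0352098)/(-1.6678498) = 3.9578758;  |Δ| = 0.0018757
h(3.9578758) = -0.0007444
t7 = 3.9578758 − (-0.0007444)·(0.0018757)/(0.0881043) = 3.9578916;  |Δ| = 0.0000158
|t7 − t6| = 0.0000158 < 10^{-4}

n = 7, t_n = 3.95789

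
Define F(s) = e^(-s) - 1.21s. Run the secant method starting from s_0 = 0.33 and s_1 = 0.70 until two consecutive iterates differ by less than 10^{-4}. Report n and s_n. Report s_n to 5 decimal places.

F(0.33) = 0.3196237, F(0.70) = -0.3504147
s_2 = 0.7000000 − (-0.3504147)·(0.3700000)/(-0.6700384) = 0.5064985;  |Δ| = 0.1935015
F(0.5064985) = -0.0102613
s_3 = 0.5064985 − (-0.0102613)·(-0.1935015)/(0.3401534) = 0.5006612;  |Δ| = 0.0058373
F(0.5006612) = 0.0003297
s_4 = 0.5006612 − 0.0003297·(-0.0058373)/(0.0105910) = 0.5008429;  |Δ| = 0.0001817
F(0.5008429) = -0.0000003
s_5 = 0.5008429 − (-0.0000003)·(0.0001817)/(-0.0003300) = 0.5008427;  |Δ| = 0.0000002
|s_5 − s_4| = 0.0000002 < 10^{-4}

n = 5, s_n = 0.50084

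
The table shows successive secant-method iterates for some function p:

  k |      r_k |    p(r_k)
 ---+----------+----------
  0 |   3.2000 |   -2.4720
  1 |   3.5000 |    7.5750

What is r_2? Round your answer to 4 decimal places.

3.2738

r_2 = 3.5000 − 7.5750·(3.5000 − 3.2000) / (7.5750 − (-2.4720))
   = 3.5000 − (2.272500)/(10.047000) = 3.273813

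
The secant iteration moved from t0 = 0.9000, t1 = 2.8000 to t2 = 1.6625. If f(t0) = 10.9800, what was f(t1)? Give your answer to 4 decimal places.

-16.3800

The secant line through (0.9000, 10.9800) and (2.8000, f(t1)) crosses zero at t2 = 1.6625.
So (0.9000, 10.9800), (2.8000, f(t1)), (1.6625, 0) are collinear:
f(t1) = 10.9800 · (2.8000 − 1.6625) / (0.9000 − 1.6625) = 10.9800 · (1.137500)/(-0.762500) = -16.380000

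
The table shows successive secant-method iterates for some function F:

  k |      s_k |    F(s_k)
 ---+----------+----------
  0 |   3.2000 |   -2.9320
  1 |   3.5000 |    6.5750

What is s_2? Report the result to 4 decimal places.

s_2 = 3.5000 − 6.5750·(3.5000 − 3.2000) / (6.5750 − (-2.9320))
   = 3.5000 − (1.972500)/(9.507000) = 3.292521

3.2925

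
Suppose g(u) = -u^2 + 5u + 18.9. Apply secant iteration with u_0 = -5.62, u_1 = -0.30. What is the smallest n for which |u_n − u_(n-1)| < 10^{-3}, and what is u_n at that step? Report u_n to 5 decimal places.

g(-5.62) = -40.7844000, g(-0.30) = 17.3100000
u_2 = -0.3000000 − 17.3100000·(5.3200000)/(58.0944000) = -1.8851648;  |Δ| = 1.5851648
g(-1.8851648) = 5.9203294
u_3 = -1.8851648 − 5.9203294·(-1.5851648)/(-11.3896706) = -2.7091305;  |Δ| = 0.8239657
g(-2.7091305) = -1.9850409
u_4 = -2.7091305 − (-1.9850409)·(-0.8239657)/(-7.9053703) = -2.5022325;  |Δ| = 0.2068980
g(-2.5022325) = 0.1276701
u_5 = -2.5022325 − 0.1276701·(0.2068980)/(2.1127110) = -2.5147352;  |Δ| = 0.0125027
g(-2.5147352) = 0.0024305
u_6 = -2.5147352 − 0.0024305·(-0.0125027)/(-0.1252396) = -2.5149779;  |Δ| = 0.0002426
|u_6 − u_5| = 0.0002426 < 10^{-3}

n = 6, u_n = -2.51498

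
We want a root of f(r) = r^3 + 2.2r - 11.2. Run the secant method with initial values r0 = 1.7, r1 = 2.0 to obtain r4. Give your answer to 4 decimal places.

1.9123

f(1.7) = -2.547000, f(2.0) = 1.200000
r2 = 2.000000 − 1.200000·(2.000000 − 1.700000) / (1.200000 − (-2.547000)) = 2.000000 − (0.360000)/(3.747000) = 1.903923
f(1.903923) = -0.109794
r3 = 1.903923 − (-0.109794)·(1.903923 − 2.000000) / (-0.109794 − 1.200000) = 1.903923 − (0.010549)/(-1.309794) = 1.911977
f(1.911977) = -0.004123
r4 = 1.911977 − (-0.004123)·(1.911977 − 1.903923) / (-0.004123 − (-0.109794)) = 1.911977 − (-0.000033)/(0.105671) = 1.912291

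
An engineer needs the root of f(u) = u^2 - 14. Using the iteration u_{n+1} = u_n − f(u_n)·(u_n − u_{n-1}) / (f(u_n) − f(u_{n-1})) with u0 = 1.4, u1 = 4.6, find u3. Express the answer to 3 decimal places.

f(1.4) = -12.04000, f(4.6) = 7.16000
u2 = 4.60000 − 7.16000·(4.60000 − 1.40000) / (7.16000 − (-12.04000)) = 4.60000 − (22.91200)/(19.20000) = 3.40667
f(3.40667) = -2.39462
u3 = 3.40667 − (-2.39462)·(3.40667 − 4.60000) / (-2.39462 − 7.16000) = 3.40667 − (2.85758)/(-9.55462) = 3.70575

3.706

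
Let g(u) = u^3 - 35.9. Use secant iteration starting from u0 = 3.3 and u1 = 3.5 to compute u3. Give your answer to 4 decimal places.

3.2989

g(3.3) = 0.037000, g(3.5) = 6.975000
u2 = 3.500000 − 6.975000·(3.500000 − 3.300000) / (6.975000 − 0.037000) = 3.500000 − (1.395000)/(6.938000) = 3.298933
g(3.298933) = 0.002166
u3 = 3.298933 − 0.002166·(3.298933 − 3.500000) / (0.002166 − 6.975000) = 3.298933 − (-0.000435)/(-6.972834) = 3.298871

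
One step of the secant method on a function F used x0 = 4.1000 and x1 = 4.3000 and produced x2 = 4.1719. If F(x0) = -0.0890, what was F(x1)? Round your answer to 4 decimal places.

0.1586

The secant line through (4.1000, -0.0890) and (4.3000, F(x1)) crosses zero at x2 = 4.1719.
So (4.1000, -0.0890), (4.3000, F(x1)), (4.1719, 0) are collinear:
F(x1) = -0.0890 · (4.3000 − 4.1719) / (4.1000 − 4.1719) = -0.0890 · (0.128100)/(-0.071900) = 0.158566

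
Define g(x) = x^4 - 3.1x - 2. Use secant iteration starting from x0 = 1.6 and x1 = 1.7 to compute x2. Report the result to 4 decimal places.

1.6273

g(1.6) = -0.406400, g(1.7) = 1.082100
x2 = 1.700000 − 1.082100·(1.700000 − 1.600000) / (1.082100 − (-0.406400)) = 1.700000 − (0.108210)/(1.488500) = 1.627303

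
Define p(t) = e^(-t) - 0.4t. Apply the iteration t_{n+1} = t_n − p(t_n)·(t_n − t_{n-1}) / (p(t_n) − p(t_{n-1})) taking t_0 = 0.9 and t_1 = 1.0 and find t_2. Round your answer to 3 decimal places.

p(0.9) = 0.04657, p(1.0) = -0.03212
t_2 = 1.00000 − (-0.03212)·(1.00000 − 0.90000) / (-0.03212 − 0.04657) = 1.00000 − (-0.00321)/(-0.07869) = 0.95918

0.959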